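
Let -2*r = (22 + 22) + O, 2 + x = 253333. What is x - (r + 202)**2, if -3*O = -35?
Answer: 8027891/36 ≈ 2.2300e+5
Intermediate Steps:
O = 35/3 (O = -1/3*(-35) = 35/3 ≈ 11.667)
x = 253331 (x = -2 + 253333 = 253331)
r = -167/6 (r = -((22 + 22) + 35/3)/2 = -(44 + 35/3)/2 = -1/2*167/3 = -167/6 ≈ -27.833)
x - (r + 202)**2 = 253331 - (-167/6 + 202)**2 = 253331 - (1045/6)**2 = 253331 - 1*1092025/36 = 253331 - 1092025/36 = 8027891/36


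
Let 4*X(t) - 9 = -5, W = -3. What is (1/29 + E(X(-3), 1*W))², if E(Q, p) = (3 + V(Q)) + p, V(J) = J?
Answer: 900/841 ≈ 1.0702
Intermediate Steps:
X(t) = 1 (X(t) = 9/4 + (¼)*(-5) = 9/4 - 5/4 = 1)
E(Q, p) = 3 + Q + p (E(Q, p) = (3 + Q) + p = 3 + Q + p)
(1/29 + E(X(-3), 1*W))² = (1/29 + (3 + 1 + 1*(-3)))² = (1/29 + (3 + 1 - 3))² = (1/29 + 1)² = (30/29)² = 900/841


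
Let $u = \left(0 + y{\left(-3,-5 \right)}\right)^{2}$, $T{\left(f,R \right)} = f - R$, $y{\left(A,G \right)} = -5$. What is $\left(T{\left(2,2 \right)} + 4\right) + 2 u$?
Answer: $54$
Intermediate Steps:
$u = 25$ ($u = \left(0 - 5\right)^{2} = \left(-5\right)^{2} = 25$)
$\left(T{\left(2,2 \right)} + 4\right) + 2 u = \left(\left(2 - 2\right) + 4\right) + 2 \cdot 25 = \left(\left(2 - 2\right) + 4\right) + 50 = \left(0 + 4\right) + 50 = 4 + 50 = 54$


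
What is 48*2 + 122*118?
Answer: 14492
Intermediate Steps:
48*2 + 122*118 = 96 + 14396 = 14492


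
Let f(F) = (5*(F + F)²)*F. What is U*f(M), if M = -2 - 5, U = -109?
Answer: 747740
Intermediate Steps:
M = -7
f(F) = 20*F³ (f(F) = (5*(2*F)²)*F = (5*(4*F²))*F = (20*F²)*F = 20*F³)
U*f(M) = -2180*(-7)³ = -2180*(-343) = -109*(-6860) = 747740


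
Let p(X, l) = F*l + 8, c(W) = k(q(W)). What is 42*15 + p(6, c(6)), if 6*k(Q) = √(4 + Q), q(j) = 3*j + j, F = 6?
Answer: 638 + 2*√7 ≈ 643.29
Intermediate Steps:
q(j) = 4*j
k(Q) = √(4 + Q)/6
c(W) = √(4 + 4*W)/6
p(X, l) = 8 + 6*l (p(X, l) = 6*l + 8 = 8 + 6*l)
42*15 + p(6, c(6)) = 42*15 + (8 + 6*(√(1 + 6)/3)) = 630 + (8 + 6*(√7/3)) = 630 + (8 + 2*√7) = 638 + 2*√7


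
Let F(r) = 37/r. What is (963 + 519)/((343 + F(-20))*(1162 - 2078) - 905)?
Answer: -3705/783496 ≈ -0.0047288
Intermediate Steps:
(963 + 519)/((343 + F(-20))*(1162 - 2078) - 905) = (963 + 519)/((343 + 37/(-20))*(1162 - 2078) - 905) = 1482/((343 + 37*(-1/20))*(-916) - 905) = 1482/((343 - 37/20)*(-916) - 905) = 1482/((6823/20)*(-916) - 905) = 1482/(-1562467/5 - 905) = 1482/(-1566992/5) = 1482*(-5/1566992) = -3705/783496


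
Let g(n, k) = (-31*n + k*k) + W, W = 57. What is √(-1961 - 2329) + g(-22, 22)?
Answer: 1223 + I*√4290 ≈ 1223.0 + 65.498*I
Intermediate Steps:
g(n, k) = 57 + k² - 31*n (g(n, k) = (-31*n + k*k) + 57 = (-31*n + k²) + 57 = (k² - 31*n) + 57 = 57 + k² - 31*n)
√(-1961 - 2329) + g(-22, 22) = √(-1961 - 2329) + (57 + 22² - 31*(-22)) = √(-4290) + (57 + 484 + 682) = I*√4290 + 1223 = 1223 + I*√4290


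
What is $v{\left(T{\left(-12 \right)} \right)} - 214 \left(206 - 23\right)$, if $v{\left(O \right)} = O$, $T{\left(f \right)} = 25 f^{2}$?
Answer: $-35562$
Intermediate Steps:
$v{\left(T{\left(-12 \right)} \right)} - 214 \left(206 - 23\right) = 25 \left(-12\right)^{2} - 214 \left(206 - 23\right) = 25 \cdot 144 - 39162 = 3600 - 39162 = -35562$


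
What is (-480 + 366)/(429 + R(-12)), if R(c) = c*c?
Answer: -38/191 ≈ -0.19895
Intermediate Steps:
R(c) = c²
(-480 + 366)/(429 + R(-12)) = (-480 + 366)/(429 + (-12)²) = -114/(429 + 144) = -114/573 = -114*1/573 = -38/191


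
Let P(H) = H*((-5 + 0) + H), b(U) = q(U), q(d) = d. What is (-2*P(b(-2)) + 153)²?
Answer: 15625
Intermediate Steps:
b(U) = U
P(H) = H*(-5 + H)
(-2*P(b(-2)) + 153)² = (-(-4)*(-5 - 2) + 153)² = (-(-4)*(-7) + 153)² = (-2*14 + 153)² = (-28 + 153)² = 125² = 15625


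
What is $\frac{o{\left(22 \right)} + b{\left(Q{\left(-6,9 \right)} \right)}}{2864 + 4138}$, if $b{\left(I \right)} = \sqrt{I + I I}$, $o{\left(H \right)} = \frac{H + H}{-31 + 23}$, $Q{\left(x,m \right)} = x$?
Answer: $- \frac{11}{14004} + \frac{\sqrt{30}}{7002} \approx -3.2526 \cdot 10^{-6}$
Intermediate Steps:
$o{\left(H \right)} = - \frac{H}{4}$ ($o{\left(H \right)} = \frac{2 H}{-8} = 2 H \left(- \frac{1}{8}\right) = - \frac{H}{4}$)
$b{\left(I \right)} = \sqrt{I + I^{2}}$
$\frac{o{\left(22 \right)} + b{\left(Q{\left(-6,9 \right)} \right)}}{2864 + 4138} = \frac{\left(- \frac{1}{4}\right) 22 + \sqrt{- 6 \left(1 - 6\right)}}{2864 + 4138} = \frac{- \frac{11}{2} + \sqrt{\left(-6\right) \left(-5\right)}}{7002} = \left(- \frac{11}{2} + \sqrt{30}\right) \frac{1}{7002} = - \frac{11}{14004} + \frac{\sqrt{30}}{7002}$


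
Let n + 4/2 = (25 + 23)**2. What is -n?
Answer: -2302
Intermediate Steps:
n = 2302 (n = -2 + (25 + 23)**2 = -2 + 48**2 = -2 + 2304 = 2302)
-n = -1*2302 = -2302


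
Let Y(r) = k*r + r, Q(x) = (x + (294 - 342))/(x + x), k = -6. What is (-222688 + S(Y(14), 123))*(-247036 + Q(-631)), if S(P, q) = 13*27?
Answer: 69315505865761/1262 ≈ 5.4925e+10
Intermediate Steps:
Q(x) = (-48 + x)/(2*x) (Q(x) = (x - 48)/((2*x)) = (-48 + x)*(1/(2*x)) = (-48 + x)/(2*x))
Y(r) = -5*r (Y(r) = -6*r + r = -5*r)
S(P, q) = 351
(-222688 + S(Y(14), 123))*(-247036 + Q(-631)) = (-222688 + 351)*(-247036 + (½)*(-48 - 631)/(-631)) = -222337*(-247036 + (½)*(-1/631)*(-679)) = -222337*(-247036 + 679/1262) = -222337*(-311758753/1262) = 69315505865761/1262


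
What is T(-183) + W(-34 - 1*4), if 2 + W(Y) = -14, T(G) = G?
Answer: -199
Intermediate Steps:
W(Y) = -16 (W(Y) = -2 - 14 = -16)
T(-183) + W(-34 - 1*4) = -183 - 16 = -199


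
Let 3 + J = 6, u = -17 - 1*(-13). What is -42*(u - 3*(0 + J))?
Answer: 546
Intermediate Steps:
u = -4 (u = -17 + 13 = -4)
J = 3 (J = -3 + 6 = 3)
-42*(u - 3*(0 + J)) = -42*(-4 - 3*(0 + 3)) = -42*(-4 - 3*3) = -42*(-4 - 9) = -42*(-13) = 546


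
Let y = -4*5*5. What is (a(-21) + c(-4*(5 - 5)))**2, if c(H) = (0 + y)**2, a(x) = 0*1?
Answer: 100000000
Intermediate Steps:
y = -100 (y = -20*5 = -100)
a(x) = 0
c(H) = 10000 (c(H) = (0 - 100)**2 = (-100)**2 = 10000)
(a(-21) + c(-4*(5 - 5)))**2 = (0 + 10000)**2 = 10000**2 = 100000000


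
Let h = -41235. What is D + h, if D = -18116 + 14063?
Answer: -45288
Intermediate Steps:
D = -4053
D + h = -4053 - 41235 = -45288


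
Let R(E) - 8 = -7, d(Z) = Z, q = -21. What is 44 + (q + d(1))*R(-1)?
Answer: 24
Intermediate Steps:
R(E) = 1 (R(E) = 8 - 7 = 1)
44 + (q + d(1))*R(-1) = 44 + (-21 + 1)*1 = 44 - 20*1 = 44 - 20 = 24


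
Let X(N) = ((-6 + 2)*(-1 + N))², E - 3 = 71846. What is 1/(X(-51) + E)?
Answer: 1/115113 ≈ 8.6871e-6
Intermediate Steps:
E = 71849 (E = 3 + 71846 = 71849)
X(N) = (4 - 4*N)² (X(N) = (-4*(-1 + N))² = (4 - 4*N)²)
1/(X(-51) + E) = 1/(16*(-1 - 51)² + 71849) = 1/(16*(-52)² + 71849) = 1/(16*2704 + 71849) = 1/(43264 + 71849) = 1/115113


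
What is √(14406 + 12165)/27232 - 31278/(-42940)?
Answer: 15639/21470 + √26571/27232 ≈ 0.73440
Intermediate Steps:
√(14406 + 12165)/27232 - 31278/(-42940) = √26571*(1/27232) - 31278*(-1/42940) = √26571/27232 + 15639/21470 = 15639/21470 + √26571/27232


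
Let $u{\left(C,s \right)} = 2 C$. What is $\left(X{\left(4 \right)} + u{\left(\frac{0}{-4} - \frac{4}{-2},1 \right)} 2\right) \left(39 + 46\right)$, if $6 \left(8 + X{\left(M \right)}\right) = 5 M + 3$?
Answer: $\frac{1955}{6} \approx 325.83$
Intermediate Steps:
$X{\left(M \right)} = - \frac{15}{2} + \frac{5 M}{6}$ ($X{\left(M \right)} = -8 + \frac{5 M + 3}{6} = -8 + \frac{3 + 5 M}{6} = -8 + \left(\frac{1}{2} + \frac{5 M}{6}\right) = - \frac{15}{2} + \frac{5 M}{6}$)
$\left(X{\left(4 \right)} + u{\left(\frac{0}{-4} - \frac{4}{-2},1 \right)} 2\right) \left(39 + 46\right) = \left(\left(- \frac{15}{2} + \frac{5}{6} \cdot 4\right) + 2 \left(\frac{0}{-4} - \frac{4}{-2}\right) 2\right) \left(39 + 46\right) = \left(\left(- \frac{15}{2} + \frac{10}{3}\right) + 2 \left(0 \left(- \frac{1}{4}\right) - -2\right) 2\right) 85 = \left(- \frac{25}{6} + 2 \left(0 + 2\right) 2\right) 85 = \left(- \frac{25}{6} + 2 \cdot 2 \cdot 2\right) 85 = \left(- \frac{25}{6} + 4 \cdot 2\right) 85 = \left(- \frac{25}{6} + 8\right) 85 = \frac{23}{6} \cdot 85 = \frac{1955}{6}$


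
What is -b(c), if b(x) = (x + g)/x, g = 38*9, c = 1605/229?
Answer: -26641/535 ≈ -49.796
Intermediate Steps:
c = 1605/229 (c = 1605*(1/229) = 1605/229 ≈ 7.0087)
g = 342
b(x) = (342 + x)/x (b(x) = (x + 342)/x = (342 + x)/x)
-b(c) = -(342 + 1605/229)/1605/229 = -229*79923/(1605*229) = -1*26641/535 = -26641/535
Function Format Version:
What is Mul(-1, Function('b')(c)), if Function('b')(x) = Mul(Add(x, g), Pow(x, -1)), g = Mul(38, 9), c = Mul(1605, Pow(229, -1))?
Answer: Rational(-26641, 535) ≈ -49.796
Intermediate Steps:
c = Rational(1605, 229) (c = Mul(1605, Rational(1, 229)) = Rational(1605, 229) ≈ 7.0087)
g = 342
Function('b')(x) = Mul(Pow(x, -1), Add(342, x)) (Function('b')(x) = Mul(Add(x, 342), Pow(x, -1)) = Mul(Add(342, x), Pow(x, -1)) = Mul(Pow(x, -1), Add(342, x)))
Mul(-1, Function('b')(c)) = Mul(-1, Mul(Pow(Rational(1605, 229), -1), Add(342, Rational(1605, 229)))) = Mul(-1, Mul(Rational(229, 1605), Rational(79923, 229))) = Mul(-1, Rational(26641, 535)) = Rational(-26641, 535)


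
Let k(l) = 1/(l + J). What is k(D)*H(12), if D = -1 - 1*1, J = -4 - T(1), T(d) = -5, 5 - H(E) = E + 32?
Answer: 39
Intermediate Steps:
H(E) = -27 - E (H(E) = 5 - (E + 32) = 5 - (32 + E) = 5 + (-32 - E) = -27 - E)
J = 1 (J = -4 - 1*(-5) = -4 + 5 = 1)
D = -2 (D = -1 - 1 = -2)
k(l) = 1/(1 + l) (k(l) = 1/(l + 1) = 1/(1 + l))
k(D)*H(12) = (-27 - 1*12)/(1 - 2) = (-27 - 12)/(-1) = -1*(-39) = 39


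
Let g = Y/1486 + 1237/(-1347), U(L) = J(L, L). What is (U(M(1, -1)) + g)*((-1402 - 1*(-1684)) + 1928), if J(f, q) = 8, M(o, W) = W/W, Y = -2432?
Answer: 12043450250/1000821 ≈ 12034.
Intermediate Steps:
M(o, W) = 1
U(L) = 8
g = -2557043/1000821 (g = -2432/1486 + 1237/(-1347) = -2432*1/1486 + 1237*(-1/1347) = -1216/743 - 1237/1347 = -2557043/1000821 ≈ -2.5549)
(U(M(1, -1)) + g)*((-1402 - 1*(-1684)) + 1928) = (8 - 2557043/1000821)*((-1402 - 1*(-1684)) + 1928) = 5449525*((-1402 + 1684) + 1928)/1000821 = 5449525*(282 + 1928)/1000821 = (5449525/1000821)*2210 = 12043450250/1000821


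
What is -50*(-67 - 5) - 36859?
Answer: -33259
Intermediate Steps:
-50*(-67 - 5) - 36859 = -50*(-72) - 36859 = 3600 - 36859 = -33259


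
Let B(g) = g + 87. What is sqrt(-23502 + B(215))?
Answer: 20*I*sqrt(58) ≈ 152.32*I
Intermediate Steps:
B(g) = 87 + g
sqrt(-23502 + B(215)) = sqrt(-23502 + (87 + 215)) = sqrt(-23502 + 302) = sqrt(-23200) = 20*I*sqrt(58)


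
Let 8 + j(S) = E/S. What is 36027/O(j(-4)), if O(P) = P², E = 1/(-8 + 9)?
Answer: 64048/121 ≈ 529.32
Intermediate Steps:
E = 1 (E = 1/1 = 1)
j(S) = -8 + 1/S
36027/O(j(-4)) = 36027/((-8 + 1/(-4))²) = 36027/((-8 - ¼)²) = 36027/((-33/4)²) = 36027/(1089/16) = 36027*(16/1089) = 64048/121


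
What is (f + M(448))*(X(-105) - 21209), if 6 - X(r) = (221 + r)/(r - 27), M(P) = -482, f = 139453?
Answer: -97233839570/33 ≈ -2.9465e+9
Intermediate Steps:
X(r) = 6 - (221 + r)/(-27 + r) (X(r) = 6 - (221 + r)/(r - 27) = 6 - (221 + r)/(-27 + r))
(f + M(448))*(X(-105) - 21209) = (139453 - 482)*((-383 + 5*(-105))/(-27 - 105) - 21209) = 138971*((-383 - 525)/(-132) - 21209) = 138971*(-1/132*(-908) - 21209) = 138971*(227/33 - 21209) = 138971*(-699670/33) = -97233839570/33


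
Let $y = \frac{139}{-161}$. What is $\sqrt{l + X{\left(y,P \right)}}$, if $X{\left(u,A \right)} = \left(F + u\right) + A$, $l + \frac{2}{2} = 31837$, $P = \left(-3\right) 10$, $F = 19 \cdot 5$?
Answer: $\frac{3 \sqrt{91875938}}{161} \approx 178.61$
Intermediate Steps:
$F = 95$
$P = -30$
$y = - \frac{139}{161}$ ($y = 139 \left(- \frac{1}{161}\right) = - \frac{139}{161} \approx -0.86335$)
$l = 31836$ ($l = -1 + 31837 = 31836$)
$X{\left(u,A \right)} = 95 + A + u$ ($X{\left(u,A \right)} = \left(95 + u\right) + A = 95 + A + u$)
$\sqrt{l + X{\left(y,P \right)}} = \sqrt{31836 - - \frac{10326}{161}} = \sqrt{31836 + \frac{10326}{161}} = \sqrt{\frac{5135922}{161}} = \frac{3 \sqrt{91875938}}{161}$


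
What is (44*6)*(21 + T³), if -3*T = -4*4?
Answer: 410344/9 ≈ 45594.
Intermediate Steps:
T = 16/3 (T = -(-4)*4/3 = -⅓*(-16) = 16/3 ≈ 5.3333)
(44*6)*(21 + T³) = (44*6)*(21 + (16/3)³) = 264*(21 + 4096/27) = 264*(4663/27) = 410344/9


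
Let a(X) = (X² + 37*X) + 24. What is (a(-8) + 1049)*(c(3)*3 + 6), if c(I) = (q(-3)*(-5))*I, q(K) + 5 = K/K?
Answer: 156426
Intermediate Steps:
q(K) = -4 (q(K) = -5 + K/K = -5 + 1 = -4)
a(X) = 24 + X² + 37*X
c(I) = 20*I (c(I) = (-4*(-5))*I = 20*I)
(a(-8) + 1049)*(c(3)*3 + 6) = ((24 + (-8)² + 37*(-8)) + 1049)*((20*3)*3 + 6) = ((24 + 64 - 296) + 1049)*(60*3 + 6) = (-208 + 1049)*(180 + 6) = 841*186 = 156426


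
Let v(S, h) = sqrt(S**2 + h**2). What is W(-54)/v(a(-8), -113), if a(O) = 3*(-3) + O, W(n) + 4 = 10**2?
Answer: 48*sqrt(13058)/6529 ≈ 0.84010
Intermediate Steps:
W(n) = 96 (W(n) = -4 + 10**2 = -4 + 100 = 96)
a(O) = -9 + O
W(-54)/v(a(-8), -113) = 96/(sqrt((-9 - 8)**2 + (-113)**2)) = 96/(sqrt((-17)**2 + 12769)) = 96/(sqrt(289 + 12769)) = 96/(sqrt(13058)) = 96*(sqrt(13058)/13058) = 48*sqrt(13058)/6529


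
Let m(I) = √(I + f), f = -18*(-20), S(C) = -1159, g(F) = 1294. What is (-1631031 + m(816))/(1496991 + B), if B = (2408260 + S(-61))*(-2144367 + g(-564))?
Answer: 543677/1719530554794 - 7*√6/2579295832191 ≈ 3.1617e-7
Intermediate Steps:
f = 360
B = -5158593161373 (B = (2408260 - 1159)*(-2144367 + 1294) = 2407101*(-2143073) = -5158593161373)
m(I) = √(360 + I) (m(I) = √(I + 360) = √(360 + I))
(-1631031 + m(816))/(1496991 + B) = (-1631031 + √(360 + 816))/(1496991 - 5158593161373) = (-1631031 + √1176)/(-5158591664382) = (-1631031 + 14*√6)*(-1/5158591664382) = 543677/1719530554794 - 7*√6/2579295832191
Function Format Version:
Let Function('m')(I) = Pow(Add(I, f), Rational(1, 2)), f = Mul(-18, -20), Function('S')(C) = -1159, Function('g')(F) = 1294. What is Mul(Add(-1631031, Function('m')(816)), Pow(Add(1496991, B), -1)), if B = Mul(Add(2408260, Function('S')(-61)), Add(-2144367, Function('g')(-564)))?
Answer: Add(Rational(543677, 1719530554794), Mul(Rational(-7, 2579295832191), Pow(6, Rational(1, 2)))) ≈ 3.1617e-7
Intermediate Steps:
f = 360
B = -5158593161373 (B = Mul(Add(2408260, -1159), Add(-2144367, 1294)) = Mul(2407101, -2143073) = -5158593161373)
Function('m')(I) = Pow(Add(360, I), Rational(1, 2)) (Function('m')(I) = Pow(Add(I, 360), Rational(1, 2)) = Pow(Add(360, I), Rational(1, 2)))
Mul(Add(-1631031, Function('m')(816)), Pow(Add(1496991, B), -1)) = Mul(Add(-1631031, Pow(Add(360, 816), Rational(1, 2))), Pow(Add(1496991, -5158593161373), -1)) = Mul(Add(-1631031, Pow(1176, Rational(1, 2))), Pow(-5158591664382, -1)) = Mul(Add(-1631031, Mul(14, Pow(6, Rational(1, 2)))), Rational(-1, 5158591664382)) = Add(Rational(543677, 1719530554794), Mul(Rational(-7, 2579295832191), Pow(6, Rational(1, 2))))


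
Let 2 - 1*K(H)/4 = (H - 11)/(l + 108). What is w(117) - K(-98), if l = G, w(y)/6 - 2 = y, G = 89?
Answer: 138646/197 ≈ 703.79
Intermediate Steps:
w(y) = 12 + 6*y
l = 89
K(H) = 1620/197 - 4*H/197 (K(H) = 8 - 4*(H - 11)/(89 + 108) = 8 - 4*(-11 + H)/197 = 8 - 4*(-11/197 + H/197) = 8 + (44/197 - 4*H/197) = 1620/197 - 4*H/197)
w(117) - K(-98) = (12 + 6*117) - (1620/197 - 4/197*(-98)) = (12 + 702) - (1620/197 + 392/197) = 714 - 1*2012/197 = 714 - 2012/197 = 138646/197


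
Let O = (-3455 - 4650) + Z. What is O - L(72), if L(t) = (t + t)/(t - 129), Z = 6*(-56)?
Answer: -160331/19 ≈ -8438.5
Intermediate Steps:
Z = -336
L(t) = 2*t/(-129 + t) (L(t) = (2*t)/(-129 + t) = 2*t/(-129 + t))
O = -8441 (O = (-3455 - 4650) - 336 = -8105 - 336 = -8441)
O - L(72) = -8441 - 2*72/(-129 + 72) = -8441 - 2*72/(-57) = -8441 - 2*72*(-1)/57 = -8441 - 1*(-48/19) = -8441 + 48/19 = -160331/19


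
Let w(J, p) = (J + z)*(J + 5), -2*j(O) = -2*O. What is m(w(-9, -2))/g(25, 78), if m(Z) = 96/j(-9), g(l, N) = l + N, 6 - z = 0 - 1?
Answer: -32/309 ≈ -0.10356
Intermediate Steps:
z = 7 (z = 6 - (0 - 1) = 6 - 1*(-1) = 6 + 1 = 7)
j(O) = O (j(O) = -(-1)*O = O)
g(l, N) = N + l
w(J, p) = (5 + J)*(7 + J) (w(J, p) = (J + 7)*(J + 5) = (7 + J)*(5 + J) = (5 + J)*(7 + J))
m(Z) = -32/3 (m(Z) = 96/(-9) = 96*(-1/9) = -32/3)
m(w(-9, -2))/g(25, 78) = -32/(3*(78 + 25)) = -32/3/103 = -32/3*1/103 = -32/309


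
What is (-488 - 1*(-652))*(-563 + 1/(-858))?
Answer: -39610510/429 ≈ -92332.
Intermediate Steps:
(-488 - 1*(-652))*(-563 + 1/(-858)) = (-488 + 652)*(-563 - 1/858) = 164*(-483055/858) = -39610510/429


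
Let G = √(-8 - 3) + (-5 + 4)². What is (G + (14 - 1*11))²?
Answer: (4 + I*√11)² ≈ 5.0 + 26.533*I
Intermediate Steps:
G = 1 + I*√11 (G = √(-11) + (-1)² = I*√11 + 1 = 1 + I*√11 ≈ 1.0 + 3.3166*I)
(G + (14 - 1*11))² = ((1 + I*√11) + (14 - 1*11))² = ((1 + I*√11) + (14 - 11))² = ((1 + I*√11) + 3)² = (4 + I*√11)²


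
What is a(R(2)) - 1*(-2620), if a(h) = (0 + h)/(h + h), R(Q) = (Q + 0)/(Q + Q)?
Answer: 5241/2 ≈ 2620.5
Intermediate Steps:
R(Q) = ½ (R(Q) = Q/((2*Q)) = Q*(1/(2*Q)) = ½)
a(h) = ½ (a(h) = h/((2*h)) = h*(1/(2*h)) = ½)
a(R(2)) - 1*(-2620) = ½ - 1*(-2620) = ½ + 2620 = 5241/2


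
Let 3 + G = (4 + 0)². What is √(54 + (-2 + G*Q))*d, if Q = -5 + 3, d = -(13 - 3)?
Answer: -10*√26 ≈ -50.990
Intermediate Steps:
d = -10 (d = -1*10 = -10)
G = 13 (G = -3 + (4 + 0)² = -3 + 4² = -3 + 16 = 13)
Q = -2
√(54 + (-2 + G*Q))*d = √(54 + (-2 + 13*(-2)))*(-10) = √(54 + (-2 - 26))*(-10) = √(54 - 28)*(-10) = √26*(-10) = -10*√26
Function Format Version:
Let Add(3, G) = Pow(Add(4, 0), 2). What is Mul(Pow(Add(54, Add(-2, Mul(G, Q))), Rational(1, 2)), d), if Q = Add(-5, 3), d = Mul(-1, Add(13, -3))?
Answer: Mul(-10, Pow(26, Rational(1, 2))) ≈ -50.990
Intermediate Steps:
d = -10 (d = Mul(-1, 10) = -10)
G = 13 (G = Add(-3, Pow(Add(4, 0), 2)) = Add(-3, Pow(4, 2)) = Add(-3, 16) = 13)
Q = -2
Mul(Pow(Add(54, Add(-2, Mul(G, Q))), Rational(1, 2)), d) = Mul(Pow(Add(54, Add(-2, Mul(13, -2))), Rational(1, 2)), -10) = Mul(Pow(Add(54, Add(-2, -26)), Rational(1, 2)), -10) = Mul(Pow(Add(54, -28), Rational(1, 2)), -10) = Mul(Pow(26, Rational(1, 2)), -10) = Mul(-10, Pow(26, Rational(1, 2)))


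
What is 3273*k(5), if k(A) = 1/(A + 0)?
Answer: 3273/5 ≈ 654.60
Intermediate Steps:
k(A) = 1/A
3273*k(5) = 3273/5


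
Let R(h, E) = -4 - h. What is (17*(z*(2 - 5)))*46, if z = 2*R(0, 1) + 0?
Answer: 18768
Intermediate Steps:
z = -8 (z = 2*(-4 - 1*0) + 0 = 2*(-4 + 0) + 0 = 2*(-4) + 0 = -8 + 0 = -8)
(17*(z*(2 - 5)))*46 = (17*(-8*(2 - 5)))*46 = (17*(-8*(-3)))*46 = (17*24)*46 = 408*46 = 18768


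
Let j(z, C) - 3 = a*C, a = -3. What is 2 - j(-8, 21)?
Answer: 62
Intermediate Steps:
j(z, C) = 3 - 3*C
2 - j(-8, 21) = 2 - (3 - 3*21) = 2 - (3 - 63) = 2 - 1*(-60) = 2 + 60 = 62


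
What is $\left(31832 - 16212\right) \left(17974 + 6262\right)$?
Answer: $378566320$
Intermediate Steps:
$\left(31832 - 16212\right) \left(17974 + 6262\right) = 15620 \cdot 24236 = 378566320$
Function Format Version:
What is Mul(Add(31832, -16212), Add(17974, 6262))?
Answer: 378566320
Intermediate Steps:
Mul(Add(31832, -16212), Add(17974, 6262)) = Mul(15620, 24236) = 378566320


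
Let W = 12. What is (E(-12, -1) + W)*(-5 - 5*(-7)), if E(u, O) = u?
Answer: 0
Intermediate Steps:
(E(-12, -1) + W)*(-5 - 5*(-7)) = (-12 + 12)*(-5 - 5*(-7)) = 0*(-5 - 1*(-35)) = 0*(-5 + 35) = 0*30 = 0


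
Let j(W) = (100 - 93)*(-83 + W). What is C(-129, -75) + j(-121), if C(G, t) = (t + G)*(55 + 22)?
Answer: -17136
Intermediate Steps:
j(W) = -581 + 7*W (j(W) = 7*(-83 + W) = -581 + 7*W)
C(G, t) = 77*G + 77*t (C(G, t) = (G + t)*77 = 77*G + 77*t)
C(-129, -75) + j(-121) = (77*(-129) + 77*(-75)) + (-581 + 7*(-121)) = (-9933 - 5775) + (-581 - 847) = -15708 - 1428 = -17136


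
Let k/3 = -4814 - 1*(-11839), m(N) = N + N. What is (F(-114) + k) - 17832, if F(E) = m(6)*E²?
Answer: 159195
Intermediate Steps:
m(N) = 2*N
k = 21075 (k = 3*(-4814 - 1*(-11839)) = 3*(-4814 + 11839) = 3*7025 = 21075)
F(E) = 12*E² (F(E) = (2*6)*E² = 12*E²)
(F(-114) + k) - 17832 = (12*(-114)² + 21075) - 17832 = (12*12996 + 21075) - 17832 = (155952 + 21075) - 17832 = 177027 - 17832 = 159195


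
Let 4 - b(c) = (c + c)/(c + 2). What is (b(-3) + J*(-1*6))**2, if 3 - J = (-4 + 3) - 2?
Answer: 1444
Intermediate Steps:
J = 6 (J = 3 - ((-4 + 3) - 2) = 3 - (-1 - 2) = 3 - 1*(-3) = 3 + 3 = 6)
b(c) = 4 - 2*c/(2 + c) (b(c) = 4 - (c + c)/(c + 2) = 4 - 2*c/(2 + c))
(b(-3) + J*(-1*6))**2 = (2*(4 - 3)/(2 - 3) + 6*(-1*6))**2 = (2*1/(-1) + 6*(-6))**2 = (2*(-1)*1 - 36)**2 = (-2 - 36)**2 = (-38)**2 = 1444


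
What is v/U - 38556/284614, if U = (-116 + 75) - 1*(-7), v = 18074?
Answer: -75668005/142307 ≈ -531.72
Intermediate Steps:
U = -34 (U = -41 + 7 = -34)
v/U - 38556/284614 = 18074/(-34) - 38556/284614 = 18074*(-1/34) - 38556*1/284614 = -9037/17 - 1134/8371 = -75668005/142307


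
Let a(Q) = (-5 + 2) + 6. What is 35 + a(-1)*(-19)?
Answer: -22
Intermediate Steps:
a(Q) = 3 (a(Q) = -3 + 6 = 3)
35 + a(-1)*(-19) = 35 + 3*(-19) = 35 - 57 = -22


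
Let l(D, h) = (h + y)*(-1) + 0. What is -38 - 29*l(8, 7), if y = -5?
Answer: 20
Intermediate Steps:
l(D, h) = 5 - h (l(D, h) = (h - 5)*(-1) + 0 = (-5 + h)*(-1) + 0 = (5 - h) + 0 = 5 - h)
-38 - 29*l(8, 7) = -38 - 29*(5 - 1*7) = -38 - 29*(5 - 7) = -38 - 29*(-2) = -38 + 58 = 20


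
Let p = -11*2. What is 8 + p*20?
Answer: -432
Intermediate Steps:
p = -22
8 + p*20 = 8 - 22*20 = 8 - 440 = -432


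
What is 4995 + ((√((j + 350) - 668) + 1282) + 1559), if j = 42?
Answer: 7836 + 2*I*√69 ≈ 7836.0 + 16.613*I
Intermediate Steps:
4995 + ((√((j + 350) - 668) + 1282) + 1559) = 4995 + ((√((42 + 350) - 668) + 1282) + 1559) = 4995 + ((√(392 - 668) + 1282) + 1559) = 4995 + ((√(-276) + 1282) + 1559) = 4995 + ((2*I*√69 + 1282) + 1559) = 4995 + ((1282 + 2*I*√69) + 1559) = 4995 + (2841 + 2*I*√69) = 7836 + 2*I*√69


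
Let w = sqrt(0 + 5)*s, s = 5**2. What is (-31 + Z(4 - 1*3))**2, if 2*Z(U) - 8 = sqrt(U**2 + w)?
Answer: (54 - sqrt(1 + 25*sqrt(5)))**2/4 ≈ 539.56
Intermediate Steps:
s = 25
w = 25*sqrt(5) (w = sqrt(0 + 5)*25 = sqrt(5)*25 = 25*sqrt(5) ≈ 55.902)
Z(U) = 4 + sqrt(U**2 + 25*sqrt(5))/2
(-31 + Z(4 - 1*3))**2 = (-31 + (4 + sqrt((4 - 1*3)**2 + 25*sqrt(5))/2))**2 = (-31 + (4 + sqrt((4 - 3)**2 + 25*sqrt(5))/2))**2 = (-31 + (4 + sqrt(1**2 + 25*sqrt(5))/2))**2 = (-31 + (4 + sqrt(1 + 25*sqrt(5))/2))**2 = (-27 + sqrt(1 + 25*sqrt(5))/2)**2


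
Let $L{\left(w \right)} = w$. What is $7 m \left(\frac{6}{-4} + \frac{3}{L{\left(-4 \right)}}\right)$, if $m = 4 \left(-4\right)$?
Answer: $252$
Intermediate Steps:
$m = -16$
$7 m \left(\frac{6}{-4} + \frac{3}{L{\left(-4 \right)}}\right) = 7 \left(-16\right) \left(\frac{6}{-4} + \frac{3}{-4}\right) = - 112 \left(6 \left(- \frac{1}{4}\right) + 3 \left(- \frac{1}{4}\right)\right) = - 112 \left(- \frac{3}{2} - \frac{3}{4}\right) = \left(-112\right) \left(- \frac{9}{4}\right) = 252$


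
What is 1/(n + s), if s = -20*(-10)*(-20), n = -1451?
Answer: -1/5451 ≈ -0.00018345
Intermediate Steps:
s = -4000 (s = 200*(-20) = -4000)
1/(n + s) = 1/(-1451 - 4000) = 1/(-5451) = -1/5451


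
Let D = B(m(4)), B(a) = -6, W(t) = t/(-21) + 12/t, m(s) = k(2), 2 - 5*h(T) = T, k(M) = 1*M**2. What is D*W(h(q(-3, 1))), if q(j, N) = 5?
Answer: 4194/35 ≈ 119.83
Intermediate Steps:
k(M) = M**2
h(T) = 2/5 - T/5
m(s) = 4 (m(s) = 2**2 = 4)
W(t) = 12/t - t/21 (W(t) = t*(-1/21) + 12/t = -t/21 + 12/t = 12/t - t/21)
D = -6
D*W(h(q(-3, 1))) = -6*(12/(2/5 - 1/5*5) - (2/5 - 1/5*5)/21) = -6*(12/(2/5 - 1) - (2/5 - 1)/21) = -6*(12/(-3/5) - 1/21*(-3/5)) = -6*(12*(-5/3) + 1/35) = -6*(-20 + 1/35) = -6*(-699/35) = 4194/35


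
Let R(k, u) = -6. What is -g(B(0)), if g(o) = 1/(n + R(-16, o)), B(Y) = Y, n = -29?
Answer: 1/35 ≈ 0.028571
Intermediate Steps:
g(o) = -1/35 (g(o) = 1/(-29 - 6) = 1/(-35) = -1/35)
-g(B(0)) = -1*(-1/35) = 1/35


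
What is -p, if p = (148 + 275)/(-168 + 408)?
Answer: -141/80 ≈ -1.7625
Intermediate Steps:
p = 141/80 (p = 423/240 = 423*(1/240) = 141/80 ≈ 1.7625)
-p = -1*141/80 = -141/80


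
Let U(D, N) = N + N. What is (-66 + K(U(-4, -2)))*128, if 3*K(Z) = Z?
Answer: -25856/3 ≈ -8618.7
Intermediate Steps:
U(D, N) = 2*N
K(Z) = Z/3
(-66 + K(U(-4, -2)))*128 = (-66 + (2*(-2))/3)*128 = (-66 + (⅓)*(-4))*128 = (-66 - 4/3)*128 = -202/3*128 = -25856/3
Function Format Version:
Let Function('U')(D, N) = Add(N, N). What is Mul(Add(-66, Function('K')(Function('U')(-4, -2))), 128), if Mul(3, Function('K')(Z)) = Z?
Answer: Rational(-25856, 3) ≈ -8618.7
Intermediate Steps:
Function('U')(D, N) = Mul(2, N)
Function('K')(Z) = Mul(Rational(1, 3), Z)
Mul(Add(-66, Function('K')(Function('U')(-4, -2))), 128) = Mul(Add(-66, Mul(Rational(1, 3), Mul(2, -2))), 128) = Mul(Add(-66, Mul(Rational(1, 3), -4)), 128) = Mul(Add(-66, Rational(-4, 3)), 128) = Mul(Rational(-202, 3), 128) = Rational(-25856, 3)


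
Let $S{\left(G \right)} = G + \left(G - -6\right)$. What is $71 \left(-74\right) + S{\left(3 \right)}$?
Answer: $-5242$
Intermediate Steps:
$S{\left(G \right)} = 6 + 2 G$ ($S{\left(G \right)} = G + \left(G + 6\right) = G + \left(6 + G\right) = 6 + 2 G$)
$71 \left(-74\right) + S{\left(3 \right)} = 71 \left(-74\right) + \left(6 + 2 \cdot 3\right) = -5254 + \left(6 + 6\right) = -5254 + 12 = -5242$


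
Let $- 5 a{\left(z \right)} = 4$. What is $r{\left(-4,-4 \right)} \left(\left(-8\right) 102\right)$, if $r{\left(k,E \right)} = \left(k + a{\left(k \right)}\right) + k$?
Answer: $\frac{35904}{5} \approx 7180.8$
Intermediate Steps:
$a{\left(z \right)} = - \frac{4}{5}$ ($a{\left(z \right)} = \left(- \frac{1}{5}\right) 4 = - \frac{4}{5}$)
$r{\left(k,E \right)} = - \frac{4}{5} + 2 k$ ($r{\left(k,E \right)} = \left(k - \frac{4}{5}\right) + k = \left(- \frac{4}{5} + k\right) + k = - \frac{4}{5} + 2 k$)
$r{\left(-4,-4 \right)} \left(\left(-8\right) 102\right) = \left(- \frac{4}{5} + 2 \left(-4\right)\right) \left(\left(-8\right) 102\right) = \left(- \frac{4}{5} - 8\right) \left(-816\right) = \left(- \frac{44}{5}\right) \left(-816\right) = \frac{35904}{5}$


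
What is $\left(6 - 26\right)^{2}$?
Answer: $400$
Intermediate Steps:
$\left(6 - 26\right)^{2} = \left(-20\right)^{2} = 400$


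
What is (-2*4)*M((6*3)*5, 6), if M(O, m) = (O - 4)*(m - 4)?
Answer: -1376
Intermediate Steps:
M(O, m) = (-4 + O)*(-4 + m)
(-2*4)*M((6*3)*5, 6) = (-2*4)*(16 - 4*6*3*5 - 4*6 + ((6*3)*5)*6) = -8*(16 - 72*5 - 24 + (18*5)*6) = -8*(16 - 4*90 - 24 + 90*6) = -8*(16 - 360 - 24 + 540) = -8*172 = -1376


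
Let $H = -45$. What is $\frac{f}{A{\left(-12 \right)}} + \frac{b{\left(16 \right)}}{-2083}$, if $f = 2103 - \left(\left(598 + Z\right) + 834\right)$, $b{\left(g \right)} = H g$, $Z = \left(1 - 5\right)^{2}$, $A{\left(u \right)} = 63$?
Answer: $\frac{1409725}{131229} \approx 10.742$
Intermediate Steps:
$Z = 16$ ($Z = \left(-4\right)^{2} = 16$)
$b{\left(g \right)} = - 45 g$
$f = 655$ ($f = 2103 - \left(\left(598 + 16\right) + 834\right) = 2103 - \left(614 + 834\right) = 2103 - 1448 = 655$)
$\frac{f}{A{\left(-12 \right)}} + \frac{b{\left(16 \right)}}{-2083} = \frac{655}{63} + \frac{\left(-45\right) 16}{-2083} = 655 \cdot \frac{1}{63} - - \frac{720}{2083} = \frac{655}{63} + \frac{720}{2083} = \frac{1409725}{131229}$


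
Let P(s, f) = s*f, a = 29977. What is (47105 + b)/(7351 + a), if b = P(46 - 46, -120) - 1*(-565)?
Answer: 23835/18664 ≈ 1.2771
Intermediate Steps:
P(s, f) = f*s
b = 565 (b = -120*(46 - 46) - 1*(-565) = -120*0 + 565 = 0 + 565 = 565)
(47105 + b)/(7351 + a) = (47105 + 565)/(7351 + 29977) = 47670/37328 = 47670*(1/37328) = 23835/18664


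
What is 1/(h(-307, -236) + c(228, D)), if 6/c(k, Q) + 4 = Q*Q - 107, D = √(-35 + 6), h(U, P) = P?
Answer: -70/16523 ≈ -0.0042365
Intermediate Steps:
D = I*√29 (D = √(-29) = I*√29 ≈ 5.3852*I)
c(k, Q) = 6/(-111 + Q²) (c(k, Q) = 6/(-4 + (Q*Q - 107)) = 6/(-4 + (Q² - 107)) = 6/(-4 + (-107 + Q²)) = 6/(-111 + Q²))
1/(h(-307, -236) + c(228, D)) = 1/(-236 + 6/(-111 + (I*√29)²)) = 1/(-236 + 6/(-111 - 29)) = 1/(-236 + 6/(-140)) = 1/(-236 + 6*(-1/140)) = 1/(-236 - 3/70) = 1/(-16523/70) = -70/16523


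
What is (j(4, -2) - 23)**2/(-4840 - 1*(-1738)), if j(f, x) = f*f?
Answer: -49/3102 ≈ -0.015796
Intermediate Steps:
j(f, x) = f**2
(j(4, -2) - 23)**2/(-4840 - 1*(-1738)) = (4**2 - 23)**2/(-4840 - 1*(-1738)) = (16 - 23)**2/(-4840 + 1738) = (-7)**2/(-3102) = 49*(-1/3102) = -49/3102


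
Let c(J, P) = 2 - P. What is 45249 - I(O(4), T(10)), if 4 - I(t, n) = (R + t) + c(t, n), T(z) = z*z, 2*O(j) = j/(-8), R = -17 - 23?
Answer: 180427/4 ≈ 45107.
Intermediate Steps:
R = -40
O(j) = -j/16 (O(j) = (j/(-8))/2 = (j*(-1/8))/2 = (-j/8)/2 = -j/16)
T(z) = z**2
I(t, n) = 42 + n - t (I(t, n) = 4 - ((-40 + t) + (2 - n)) = 4 - (-38 + t - n) = 4 + (38 + n - t) = 42 + n - t)
45249 - I(O(4), T(10)) = 45249 - (42 + 10**2 - (-1)*4/16) = 45249 - (42 + 100 - 1*(-1/4)) = 45249 - (42 + 100 + 1/4) = 45249 - 1*569/4 = 45249 - 569/4 = 180427/4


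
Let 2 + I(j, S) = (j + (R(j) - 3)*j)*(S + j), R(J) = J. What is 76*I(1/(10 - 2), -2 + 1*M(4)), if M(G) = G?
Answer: -24301/128 ≈ -189.85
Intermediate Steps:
I(j, S) = -2 + (S + j)*(j + j*(-3 + j)) (I(j, S) = -2 + (j + (j - 3)*j)*(S + j) = -2 + (j + (-3 + j)*j)*(S + j) = -2 + (j + j*(-3 + j))*(S + j) = -2 + (S + j)*(j + j*(-3 + j)))
76*I(1/(10 - 2), -2 + 1*M(4)) = 76*(-2 + (1/(10 - 2))³ - 2/(10 - 2)² + (-2 + 1*4)*(1/(10 - 2))² - 2*(-2 + 1*4)/(10 - 2)) = 76*(-2 + (1/8)³ - 2*(1/8)² + (-2 + 4)*(1/8)² - 2*(-2 + 4)/8) = 76*(-2 + (⅛)³ - 2*(⅛)² + 2*(⅛)² - 2*2*⅛) = 76*(-2 + 1/512 - 2*1/64 + 2*(1/64) - ½) = 76*(-2 + 1/512 - 1/32 + 1/32 - ½) = 76*(-1279/512) = -24301/128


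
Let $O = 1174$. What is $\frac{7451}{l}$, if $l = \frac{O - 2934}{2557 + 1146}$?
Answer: $- \frac{27591053}{1760} \approx -15677.0$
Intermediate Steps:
$l = - \frac{1760}{3703}$ ($l = \frac{1174 - 2934}{2557 + 1146} = - \frac{1760}{3703} \approx -0.47529$)
$\frac{7451}{l} = \frac{7451}{- \frac{1760}{3703}} = 7451 \left(- \frac{3703}{1760}\right) = - \frac{27591053}{1760}$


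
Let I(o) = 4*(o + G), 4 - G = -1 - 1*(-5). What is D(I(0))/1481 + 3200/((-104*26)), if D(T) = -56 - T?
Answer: -305664/250289 ≈ -1.2212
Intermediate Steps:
G = 0 (G = 4 - (-1 - 1*(-5)) = 4 - (-1 + 5) = 4 - 1*4 = 4 - 4 = 0)
I(o) = 4*o (I(o) = 4*(o + 0) = 4*o)
D(I(0))/1481 + 3200/((-104*26)) = (-56 - 4*0)/1481 + 3200/((-104*26)) = (-56 - 1*0)*(1/1481) + 3200/(-2704) = (-56 + 0)*(1/1481) + 3200*(-1/2704) = -56*1/1481 - 200/169 = -56/1481 - 200/169 = -305664/250289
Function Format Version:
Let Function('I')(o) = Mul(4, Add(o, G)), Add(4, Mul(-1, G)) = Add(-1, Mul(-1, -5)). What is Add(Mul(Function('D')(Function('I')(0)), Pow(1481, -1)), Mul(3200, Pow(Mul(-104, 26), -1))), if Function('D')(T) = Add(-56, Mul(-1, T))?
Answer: Rational(-305664, 250289) ≈ -1.2212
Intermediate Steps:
G = 0 (G = Add(4, Mul(-1, Add(-1, Mul(-1, -5)))) = Add(4, Mul(-1, Add(-1, 5))) = Add(4, Mul(-1, 4)) = Add(4, -4) = 0)
Function('I')(o) = Mul(4, o) (Function('I')(o) = Mul(4, Add(o, 0)) = Mul(4, o))
Add(Mul(Function('D')(Function('I')(0)), Pow(1481, -1)), Mul(3200, Pow(Mul(-104, 26), -1))) = Add(Mul(Add(-56, Mul(-1, Mul(4, 0))), Pow(1481, -1)), Mul(3200, Pow(Mul(-104, 26), -1))) = Add(Mul(Add(-56, Mul(-1, 0)), Rational(1, 1481)), Mul(3200, Pow(-2704, -1))) = Add(Mul(Add(-56, 0), Rational(1, 1481)), Mul(3200, Rational(-1, 2704))) = Add(Mul(-56, Rational(1, 1481)), Rational(-200, 169)) = Add(Rational(-56, 1481), Rational(-200, 169)) = Rational(-305664, 250289)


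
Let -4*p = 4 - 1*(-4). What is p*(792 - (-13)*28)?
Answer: -2312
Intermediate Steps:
p = -2 (p = -(4 - 1*(-4))/4 = -(4 + 4)/4 = -¼*8 = -2)
p*(792 - (-13)*28) = -2*(792 - (-13)*28) = -2*(792 - 1*(-364)) = -2*(792 + 364) = -2*1156 = -2312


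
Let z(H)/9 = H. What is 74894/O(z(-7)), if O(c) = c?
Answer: -74894/63 ≈ -1188.8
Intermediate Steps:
z(H) = 9*H
74894/O(z(-7)) = 74894/((9*(-7))) = 74894/(-63) = 74894*(-1/63) = -74894/63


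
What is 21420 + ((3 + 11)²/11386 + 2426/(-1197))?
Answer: 145953345908/6814521 ≈ 21418.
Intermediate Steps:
21420 + ((3 + 11)²/11386 + 2426/(-1197)) = 21420 + (14²*(1/11386) + 2426*(-1/1197)) = 21420 + (196*(1/11386) - 2426/1197) = 21420 + (98/5693 - 2426/1197) = 21420 - 13693912/6814521 = 145953345908/6814521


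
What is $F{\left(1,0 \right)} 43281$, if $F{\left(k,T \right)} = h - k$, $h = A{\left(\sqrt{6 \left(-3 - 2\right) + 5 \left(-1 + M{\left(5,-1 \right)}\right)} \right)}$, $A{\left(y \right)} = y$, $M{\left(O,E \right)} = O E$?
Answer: $-43281 + 86562 i \sqrt{15} \approx -43281.0 + 3.3525 \cdot 10^{5} i$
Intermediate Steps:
$M{\left(O,E \right)} = E O$
$h = 2 i \sqrt{15}$ ($h = \sqrt{6 \left(-3 - 2\right) + 5 \left(-1 - 5\right)} = \sqrt{6 \left(-5\right) + 5 \left(-1 - 5\right)} = \sqrt{-30 + 5 \left(-6\right)} = \sqrt{-30 - 30} = \sqrt{-60} = 2 i \sqrt{15} \approx 7.746 i$)
$F{\left(k,T \right)} = - k + 2 i \sqrt{15}$ ($F{\left(k,T \right)} = 2 i \sqrt{15} - k = - k + 2 i \sqrt{15}$)
$F{\left(1,0 \right)} 43281 = \left(\left(-1\right) 1 + 2 i \sqrt{15}\right) 43281 = \left(-1 + 2 i \sqrt{15}\right) 43281 = -43281 + 86562 i \sqrt{15}$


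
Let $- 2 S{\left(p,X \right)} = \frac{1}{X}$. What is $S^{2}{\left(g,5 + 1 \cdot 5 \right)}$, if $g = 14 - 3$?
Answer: $\frac{1}{400} \approx 0.0025$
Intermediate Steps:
$g = 11$
$S{\left(p,X \right)} = - \frac{1}{2 X}$
$S^{2}{\left(g,5 + 1 \cdot 5 \right)} = \left(- \frac{1}{2 \left(5 + 1 \cdot 5\right)}\right)^{2} = \left(- \frac{1}{2 \left(5 + 5\right)}\right)^{2} = \left(- \frac{1}{2 \cdot 10}\right)^{2} = \left(\left(- \frac{1}{2}\right) \frac{1}{10}\right)^{2} = \left(- \frac{1}{20}\right)^{2} = \frac{1}{400}$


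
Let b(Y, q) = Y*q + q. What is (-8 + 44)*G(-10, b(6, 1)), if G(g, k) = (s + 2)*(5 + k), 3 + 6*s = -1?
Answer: 576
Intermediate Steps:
s = -⅔ (s = -½ + (⅙)*(-1) = -½ - ⅙ = -⅔ ≈ -0.66667)
b(Y, q) = q + Y*q
G(g, k) = 20/3 + 4*k/3 (G(g, k) = (-⅔ + 2)*(5 + k) = 4*(5 + k)/3 = 20/3 + 4*k/3)
(-8 + 44)*G(-10, b(6, 1)) = (-8 + 44)*(20/3 + 4*(1*(1 + 6))/3) = 36*(20/3 + 4*(1*7)/3) = 36*(20/3 + (4/3)*7) = 36*(20/3 + 28/3) = 36*16 = 576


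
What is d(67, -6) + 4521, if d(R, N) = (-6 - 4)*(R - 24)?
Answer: 4091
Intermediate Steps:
d(R, N) = 240 - 10*R (d(R, N) = -10*(-24 + R) = 240 - 10*R)
d(67, -6) + 4521 = (240 - 10*67) + 4521 = (240 - 670) + 4521 = -430 + 4521 = 4091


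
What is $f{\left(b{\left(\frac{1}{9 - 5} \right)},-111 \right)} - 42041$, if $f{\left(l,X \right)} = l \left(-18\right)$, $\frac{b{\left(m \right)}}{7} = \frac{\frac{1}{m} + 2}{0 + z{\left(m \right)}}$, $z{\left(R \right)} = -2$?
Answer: $-41663$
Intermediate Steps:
$b{\left(m \right)} = -7 - \frac{7}{2 m}$ ($b{\left(m \right)} = 7 \frac{\frac{1}{m} + 2}{0 - 2} = 7 \frac{2 + \frac{1}{m}}{-2} = 7 \left(2 + \frac{1}{m}\right) \left(- \frac{1}{2}\right) = 7 \left(-1 - \frac{1}{2 m}\right) = -7 - \frac{7}{2 m}$)
$f{\left(l,X \right)} = - 18 l$
$f{\left(b{\left(\frac{1}{9 - 5} \right)},-111 \right)} - 42041 = - 18 \left(-7 - \frac{7}{2 \frac{1}{9 - 5}}\right) - 42041 = - 18 \left(-7 - \frac{7}{2 \cdot \frac{1}{4}}\right) - 42041 = - 18 \left(-7 - \frac{7 \frac{1}{\frac{1}{4}}}{2}\right) - 42041 = - 18 \left(-7 - 14\right) - 42041 = \left(-18\right) \left(-21\right) - 42041 = 378 - 42041 = -41663$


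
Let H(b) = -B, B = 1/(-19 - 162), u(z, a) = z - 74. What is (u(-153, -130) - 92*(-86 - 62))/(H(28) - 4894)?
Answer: -807803/295271 ≈ -2.7358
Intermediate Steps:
u(z, a) = -74 + z
B = -1/181 (B = 1/(-181) = -1/181 ≈ -0.0055249)
H(b) = 1/181 (H(b) = -1*(-1/181) = 1/181)
(u(-153, -130) - 92*(-86 - 62))/(H(28) - 4894) = ((-74 - 153) - 92*(-86 - 62))/(1/181 - 4894) = (-227 - 92*(-148))/(-885813/181) = (-227 + 13616)*(-181/885813) = 13389*(-181/885813) = -807803/295271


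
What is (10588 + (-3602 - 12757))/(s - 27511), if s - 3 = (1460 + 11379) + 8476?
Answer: 5771/6193 ≈ 0.93186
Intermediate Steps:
s = 21318 (s = 3 + ((1460 + 11379) + 8476) = 3 + (12839 + 8476) = 3 + 21315 = 21318)
(10588 + (-3602 - 12757))/(s - 27511) = (10588 + (-3602 - 12757))/(21318 - 27511) = (10588 - 16359)/(-6193) = -5771*(-1/6193) = 5771/6193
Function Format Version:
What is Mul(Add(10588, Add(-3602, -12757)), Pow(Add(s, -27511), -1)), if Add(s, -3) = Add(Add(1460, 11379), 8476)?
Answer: Rational(5771, 6193) ≈ 0.93186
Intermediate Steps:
s = 21318 (s = Add(3, Add(Add(1460, 11379), 8476)) = Add(3, Add(12839, 8476)) = Add(3, 21315) = 21318)
Mul(Add(10588, Add(-3602, -12757)), Pow(Add(s, -27511), -1)) = Mul(Add(10588, Add(-3602, -12757)), Pow(Add(21318, -27511), -1)) = Mul(Add(10588, -16359), Pow(-6193, -1)) = Mul(-5771, Rational(-1, 6193)) = Rational(5771, 6193)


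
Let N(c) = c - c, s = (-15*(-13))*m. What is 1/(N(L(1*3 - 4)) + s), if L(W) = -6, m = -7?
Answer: -1/1365 ≈ -0.00073260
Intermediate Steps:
s = -1365 (s = -15*(-13)*(-7) = 195*(-7) = -1365)
N(c) = 0
1/(N(L(1*3 - 4)) + s) = 1/(0 - 1365) = 1/(-1365) = -1/1365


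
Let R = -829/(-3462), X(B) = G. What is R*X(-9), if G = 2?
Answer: 829/1731 ≈ 0.47891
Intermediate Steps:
X(B) = 2
R = 829/3462 (R = -829*(-1/3462) = 829/3462 ≈ 0.23946)
R*X(-9) = (829/3462)*2 = 829/1731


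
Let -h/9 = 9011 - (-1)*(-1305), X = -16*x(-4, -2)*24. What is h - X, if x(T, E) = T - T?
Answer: -69354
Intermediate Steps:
x(T, E) = 0
X = 0 (X = -16*0*24 = 0*24 = 0)
h = -69354 (h = -9*(9011 - (-1)*(-1305)) = -9*(9011 - 1*1305) = -9*(9011 - 1305) = -9*7706 = -69354)
h - X = -69354 - 1*0 = -69354 + 0 = -69354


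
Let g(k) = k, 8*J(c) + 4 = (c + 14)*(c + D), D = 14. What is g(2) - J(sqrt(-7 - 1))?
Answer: -21 - 7*I*sqrt(2) ≈ -21.0 - 9.8995*I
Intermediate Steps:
J(c) = -1/2 + (14 + c)**2/8 (J(c) = -1/2 + ((c + 14)*(c + 14))/8 = -1/2 + ((14 + c)*(14 + c))/8 = -1/2 + (14 + c)**2/8)
g(2) - J(sqrt(-7 - 1)) = 2 - (24 + (sqrt(-7 - 1))**2/8 + 7*sqrt(-7 - 1)/2) = 2 - (24 + (sqrt(-8))**2/8 + 7*sqrt(-8)/2) = 2 - (24 + (2*I*sqrt(2))**2/8 + 7*(2*I*sqrt(2))/2) = 2 - (24 + (1/8)*(-8) + 7*I*sqrt(2)) = 2 - (24 - 1 + 7*I*sqrt(2)) = 2 - (23 + 7*I*sqrt(2)) = 2 + (-23 - 7*I*sqrt(2)) = -21 - 7*I*sqrt(2)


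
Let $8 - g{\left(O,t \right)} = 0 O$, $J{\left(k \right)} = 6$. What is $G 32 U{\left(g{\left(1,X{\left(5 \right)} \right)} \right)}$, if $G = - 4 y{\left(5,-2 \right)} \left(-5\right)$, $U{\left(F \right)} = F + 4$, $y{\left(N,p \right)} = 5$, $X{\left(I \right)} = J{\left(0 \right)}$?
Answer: $38400$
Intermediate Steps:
$X{\left(I \right)} = 6$
$g{\left(O,t \right)} = 8$ ($g{\left(O,t \right)} = 8 - 0 O = 8 - 0 = 8 + 0 = 8$)
$U{\left(F \right)} = 4 + F$
$G = 100$ ($G = \left(-4\right) 5 \left(-5\right) = \left(-20\right) \left(-5\right) = 100$)
$G 32 U{\left(g{\left(1,X{\left(5 \right)} \right)} \right)} = 100 \cdot 32 \left(4 + 8\right) = 3200 \cdot 12 = 38400$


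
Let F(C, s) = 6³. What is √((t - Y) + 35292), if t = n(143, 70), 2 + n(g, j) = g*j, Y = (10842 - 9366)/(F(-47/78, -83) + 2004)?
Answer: 3*√172263305/185 ≈ 212.84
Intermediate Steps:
F(C, s) = 216
Y = 123/185 (Y = (10842 - 9366)/(216 + 2004) = 1476/2220 = 1476*(1/2220) = 123/185 ≈ 0.66486)
n(g, j) = -2 + g*j
t = 10008 (t = -2 + 143*70 = -2 + 10010 = 10008)
√((t - Y) + 35292) = √((10008 - 1*123/185) + 35292) = √((10008 - 123/185) + 35292) = √(1851357/185 + 35292) = √(8380377/185) = 3*√172263305/185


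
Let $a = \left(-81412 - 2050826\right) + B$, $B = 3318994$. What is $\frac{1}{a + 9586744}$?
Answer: $\frac{1}{10773500} \approx 9.282 \cdot 10^{-8}$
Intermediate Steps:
$a = 1186756$ ($a = \left(-81412 - 2050826\right) + 3318994 = -2132238 + 3318994 = 1186756$)
$\frac{1}{a + 9586744} = \frac{1}{1186756 + 9586744} = \frac{1}{10773500}$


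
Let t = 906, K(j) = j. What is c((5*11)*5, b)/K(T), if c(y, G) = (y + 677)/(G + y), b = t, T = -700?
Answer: -34/29525 ≈ -0.0011516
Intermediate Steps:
b = 906
c(y, G) = (677 + y)/(G + y)
c((5*11)*5, b)/K(T) = ((677 + (5*11)*5)/(906 + (5*11)*5))/(-700) = ((677 + 55*5)/(906 + 55*5))*(-1/700) = ((677 + 275)/(906 + 275))*(-1/700) = (952/1181)*(-1/700) = -34/29525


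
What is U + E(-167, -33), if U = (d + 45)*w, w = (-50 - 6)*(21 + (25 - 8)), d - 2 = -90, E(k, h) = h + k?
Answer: 91304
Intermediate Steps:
d = -88 (d = 2 - 90 = -88)
w = -2128 (w = -56*(21 + 17) = -56*38 = -2128)
U = 91504 (U = (-88 + 45)*(-2128) = -43*(-2128) = 91504)
U + E(-167, -33) = 91504 + (-33 - 167) = 91504 - 200 = 91304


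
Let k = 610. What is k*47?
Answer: 28670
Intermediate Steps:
k*47 = 610*47 = 28670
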